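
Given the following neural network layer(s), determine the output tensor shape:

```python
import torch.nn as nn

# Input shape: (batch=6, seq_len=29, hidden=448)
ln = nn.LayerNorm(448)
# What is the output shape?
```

Input: (6, 29, 448) -> Output: (6, 29, 448)

Answer: (6, 29, 448)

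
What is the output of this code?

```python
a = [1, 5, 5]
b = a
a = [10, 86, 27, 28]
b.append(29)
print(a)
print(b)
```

Key concept: rebinding vs mutation: a is rebound to a new list, b still points at the original.
Step by step:
`a = [1, 5, 5]` → a = [1, 5, 5]
`b = a` → b = [1, 5, 5] (same object as a)
`a = [10, 86, 27, 28]` → a = [10, 86, 27, 28]
`b.append(29)` → b = [1, 5, 5, 29]
`print(a)` → prints [10, 86, 27, 28]
`print(b)` → prints [1, 5, 5, 29]

Answer:
[10, 86, 27, 28]
[1, 5, 5, 29]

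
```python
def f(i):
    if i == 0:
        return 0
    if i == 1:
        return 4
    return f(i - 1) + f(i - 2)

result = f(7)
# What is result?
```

Build up from base cases: f(0)=0, f(1)=4, f(2)=4, f(3)=8, f(4)=12, f(5)=20, f(6)=32, ..., f(7)=52

Answer: 52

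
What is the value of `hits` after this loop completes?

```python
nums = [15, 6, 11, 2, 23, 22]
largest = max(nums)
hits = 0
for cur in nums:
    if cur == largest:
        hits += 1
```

Count of max value 23 in [15, 6, 11, 2, 23, 22]
`hits` takes the values: 0 → 1

Answer: 1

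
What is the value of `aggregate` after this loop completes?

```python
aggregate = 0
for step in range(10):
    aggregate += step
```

Sum of 0 to 9 = 45
`aggregate` takes the values: 0 → 1 → 3 → 6 → 10 → 15 → 21 → 28 → 36 → 45

Answer: 45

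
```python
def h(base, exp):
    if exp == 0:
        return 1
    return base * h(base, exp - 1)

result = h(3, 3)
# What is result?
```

h(3, 3) = 3 * 3 * 3 = 27

Answer: 27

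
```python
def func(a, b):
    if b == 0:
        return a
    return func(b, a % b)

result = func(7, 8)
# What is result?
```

func(7, 8) -> func(8, 7) -> func(7, 1) -> func(1, 0) -> 1

Answer: 1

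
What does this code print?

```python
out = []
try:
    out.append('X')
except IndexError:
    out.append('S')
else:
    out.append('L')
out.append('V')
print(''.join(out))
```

Execution trace: 'X' (try body, no exception) → 'L' (else) → 'V' (after the try/except). Output: XLV

Answer: XLV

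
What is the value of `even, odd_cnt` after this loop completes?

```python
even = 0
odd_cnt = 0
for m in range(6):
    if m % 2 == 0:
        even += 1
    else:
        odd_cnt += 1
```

Count evens and odds in range(6)
`even, odd_cnt` takes the values: (0, 0) → (1, 0) → (1, 1) → (2, 1) → (2, 2) → (3, 2) → (3, 3)

Answer: 3, 3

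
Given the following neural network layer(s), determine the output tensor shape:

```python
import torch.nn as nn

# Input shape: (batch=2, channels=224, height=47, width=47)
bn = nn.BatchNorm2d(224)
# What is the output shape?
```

Input: (2, 224, 47, 47) -> Output: (2, 224, 47, 47)

Answer: (2, 224, 47, 47)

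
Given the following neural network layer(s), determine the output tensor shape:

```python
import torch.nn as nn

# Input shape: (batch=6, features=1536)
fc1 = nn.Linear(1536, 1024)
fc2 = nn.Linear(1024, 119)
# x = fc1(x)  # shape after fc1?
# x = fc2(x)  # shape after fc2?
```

Input: (6, 1536) -> after fc1: (6, 1024) -> Output: (6, 119)

Answer: (6, 119)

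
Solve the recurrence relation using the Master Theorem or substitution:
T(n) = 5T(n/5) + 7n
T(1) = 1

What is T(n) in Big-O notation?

By Master Theorem: a=5, b=5, f(n)=7n. Since log_5(5) = 1 and f(n) = Θ(n^1), Case 2 applies. T(n) = O(n log n).

Answer: O(n log n)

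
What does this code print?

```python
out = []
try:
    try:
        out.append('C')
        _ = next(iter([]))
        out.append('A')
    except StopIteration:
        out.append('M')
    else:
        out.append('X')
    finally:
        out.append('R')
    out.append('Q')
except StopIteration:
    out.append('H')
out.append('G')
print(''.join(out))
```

Execution trace: 'C' (inner try body) → 'M' (inner except StopIteration) → 'R' (inner finally) → 'Q' (try body, no exception) → 'G' (after the try/except). Output: CMRQG

Answer: CMRQG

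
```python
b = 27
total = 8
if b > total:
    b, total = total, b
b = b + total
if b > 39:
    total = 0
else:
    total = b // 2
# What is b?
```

Trace:
`b = 27` → b = 27
`total = 8` → total = 8
`if b > total: ...` → b > total is True → b = 8; total = 27
`b = b + total` → b = 35
`if b > 39: ...` → b > 39 is False, take else branch → total = 17
So b = 35

Answer: 35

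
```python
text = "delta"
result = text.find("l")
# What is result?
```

Trace:
`text = "delta"` → text = 'delta'
`result = text.find("l")` → result = 2
So result = 2

Answer: 2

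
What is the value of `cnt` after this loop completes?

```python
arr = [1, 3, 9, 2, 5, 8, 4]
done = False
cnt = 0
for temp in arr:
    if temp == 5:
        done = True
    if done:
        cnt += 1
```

Count elements after first 5 in [1, 3, 9, 2, 5, 8, 4]
`cnt` takes the values: 0 → 1 → 2 → 3

Answer: 3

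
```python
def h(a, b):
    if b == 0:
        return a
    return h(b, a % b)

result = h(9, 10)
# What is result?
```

h(9, 10) -> h(10, 9) -> h(9, 1) -> h(1, 0) -> 1

Answer: 1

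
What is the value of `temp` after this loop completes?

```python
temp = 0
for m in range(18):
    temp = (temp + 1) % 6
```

Increment mod 6, 18 times = 0
`temp` takes the values: 0 → 1 → 2 → 3 → 4 → 5 → 0 → 1 → 2 → 3 → 4 → 5 → 0 → 1 → 2 → 3 → 4 → 5 → 0

Answer: 0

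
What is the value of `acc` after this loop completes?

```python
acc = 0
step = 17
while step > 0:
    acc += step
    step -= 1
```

Sum 17 down to 1
`acc` takes the values: 0 → 17 → 33 → 48 → 62 → 75 → 87 → 98 → 108 → 117 → 125 → 132 → 138 → 143 → 147 → 150 → 152 → 153

Answer: 153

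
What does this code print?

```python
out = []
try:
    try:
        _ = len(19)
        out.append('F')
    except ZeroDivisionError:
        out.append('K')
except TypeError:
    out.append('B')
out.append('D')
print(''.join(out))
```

Execution trace: 'B' (outer except TypeError) → 'D' (after the try/except). Output: BD

Answer: BD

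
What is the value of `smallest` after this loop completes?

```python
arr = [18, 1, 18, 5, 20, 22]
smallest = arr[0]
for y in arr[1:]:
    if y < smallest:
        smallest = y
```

Minimum of [18, 1, 18, 5, 20, 22]
`smallest` takes the values: 18 → 1

Answer: 1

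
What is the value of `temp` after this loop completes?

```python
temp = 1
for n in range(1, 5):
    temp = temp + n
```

Start at 1, add 1 through 4
`temp` takes the values: 1 → 2 → 4 → 7 → 11

Answer: 11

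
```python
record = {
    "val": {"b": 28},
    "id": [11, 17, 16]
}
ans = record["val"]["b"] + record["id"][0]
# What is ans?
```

Trace:
`record = { ...` → record = {'val': {'b': 28}, 'id': [11, 17, 16]}
`ans = record["val"]["b"] + record["id"][0]` → ans = 39
So ans = 39

Answer: 39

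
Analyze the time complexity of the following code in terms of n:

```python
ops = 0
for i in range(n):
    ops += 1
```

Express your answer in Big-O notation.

Each loop level contributes: n. Multiplying the contributions gives O(n).

Answer: O(n)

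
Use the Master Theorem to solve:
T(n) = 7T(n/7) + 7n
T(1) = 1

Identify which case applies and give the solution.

a=7, b=7, f(n)=7n. log_7(7) = 1. Since c=1 = 1, Case 2 applies: T(n) = Θ(n^log_b(a) · log n) = O(n log n).

Answer: O(n log n) - Case 2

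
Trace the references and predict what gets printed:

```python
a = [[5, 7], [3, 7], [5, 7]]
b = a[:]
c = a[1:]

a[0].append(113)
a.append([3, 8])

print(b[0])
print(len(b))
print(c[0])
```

Key concept: slice with nested mutation.
Step by step:
`a = [[5, 7], [3, 7], [5, 7]]` → a = [[5, 7], [3, 7], [5, 7]]
`b = a[:]` → b = [[5, 7], [3, 7], [5, 7]]
`c = a[1:]` → c = [[3, 7], [5, 7]]
`a[0].append(113)` → a = [[5, 7, 113], [3, 7], [5, 7]]; b = [[5, 7, 113], [3, 7], [5, 7]]
`a.append([3, 8])` → a = [[5, 7, 113], [3, 7], [5, 7], [3, 8]]
`print(b[0])` → prints [5, 7, 113]
`print(len(b))` → prints 3
`print(c[0])` → prints [3, 7]

Answer:
[5, 7, 113]
3
[3, 7]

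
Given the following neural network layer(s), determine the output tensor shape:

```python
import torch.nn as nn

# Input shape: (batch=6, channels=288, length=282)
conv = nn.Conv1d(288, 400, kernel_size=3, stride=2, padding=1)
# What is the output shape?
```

Input: (6, 288, 282) -> Output: (6, 400, 141)

Answer: (6, 400, 141)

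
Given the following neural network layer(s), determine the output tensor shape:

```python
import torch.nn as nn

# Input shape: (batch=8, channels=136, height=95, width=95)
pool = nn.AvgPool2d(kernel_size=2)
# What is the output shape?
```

Input: (8, 136, 95, 95) -> Output: (8, 136, 47, 47)

Answer: (8, 136, 47, 47)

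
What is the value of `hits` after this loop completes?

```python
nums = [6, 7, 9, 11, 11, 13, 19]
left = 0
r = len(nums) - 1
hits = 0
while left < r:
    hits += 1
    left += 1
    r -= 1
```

Iterations until pointers meet (list length 7)
`hits` takes the values: 0 → 1 → 2 → 3

Answer: 3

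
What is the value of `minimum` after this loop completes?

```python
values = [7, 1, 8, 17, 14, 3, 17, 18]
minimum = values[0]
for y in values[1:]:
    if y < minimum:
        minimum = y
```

Minimum of [7, 1, 8, 17, 14, 3, 17, 18]
`minimum` takes the values: 7 → 1

Answer: 1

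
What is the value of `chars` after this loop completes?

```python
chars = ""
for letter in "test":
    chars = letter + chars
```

Reverse 'test'
`chars` takes the values: "" → "t" → "et" → "set" → "tset"

Answer: "tset"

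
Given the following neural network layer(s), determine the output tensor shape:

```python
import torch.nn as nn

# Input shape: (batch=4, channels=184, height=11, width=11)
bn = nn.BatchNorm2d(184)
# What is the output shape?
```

Input: (4, 184, 11, 11) -> Output: (4, 184, 11, 11)

Answer: (4, 184, 11, 11)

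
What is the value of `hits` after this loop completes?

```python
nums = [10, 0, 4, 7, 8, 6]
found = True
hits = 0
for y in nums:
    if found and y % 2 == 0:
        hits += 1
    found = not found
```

Count even values at even positions
`hits` takes the values: 0 → 1 → 2 → 3

Answer: 3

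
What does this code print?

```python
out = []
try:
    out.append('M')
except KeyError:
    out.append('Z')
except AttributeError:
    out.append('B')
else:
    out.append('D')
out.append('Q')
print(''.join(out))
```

Execution trace: 'M' (try body, no exception) → 'D' (else) → 'Q' (after the try/except). Output: MDQ

Answer: MDQ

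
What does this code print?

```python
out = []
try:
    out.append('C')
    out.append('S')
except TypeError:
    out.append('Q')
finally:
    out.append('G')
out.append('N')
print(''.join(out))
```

Execution trace: 'C' (try body) → 'S' (try body, no exception) → 'G' (finally) → 'N' (after the try/except). Output: CSGN

Answer: CSGN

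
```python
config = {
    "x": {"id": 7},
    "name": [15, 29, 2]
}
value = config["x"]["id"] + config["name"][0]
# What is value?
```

Trace:
`config = { ...` → config = {'x': {'id': 7}, 'name': [15, 29, 2]}
`value = config["x"]["id"] + config["name"][0]` → value = 22
So value = 22

Answer: 22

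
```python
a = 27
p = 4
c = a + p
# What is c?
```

Trace:
`a = 27` → a = 27
`p = 4` → p = 4
`c = a + p` → c = 31
So c = 31

Answer: 31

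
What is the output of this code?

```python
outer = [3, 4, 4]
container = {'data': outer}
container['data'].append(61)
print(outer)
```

Key concept: dict holds reference to list.
Step by step:
`outer = [3, 4, 4]` → outer = [3, 4, 4]
`container = {'data': outer}` → container = {'data': [3, 4, 4]}
`container['data'].append(61)` → outer = [3, 4, 4, 61]; container = {'data': [3, 4, 4, 61]}
`print(outer)` → prints [3, 4, 4, 61]

Answer: [3, 4, 4, 61]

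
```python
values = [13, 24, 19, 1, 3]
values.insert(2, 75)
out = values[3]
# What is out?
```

Trace:
`values = [13, 24, 19, 1, 3]` → values = [13, 24, 19, 1, 3]
`values.insert(2, 75)` → values = [13, 24, 75, 19, 1, 3]
`out = values[3]` → out = 19
So out = 19

Answer: 19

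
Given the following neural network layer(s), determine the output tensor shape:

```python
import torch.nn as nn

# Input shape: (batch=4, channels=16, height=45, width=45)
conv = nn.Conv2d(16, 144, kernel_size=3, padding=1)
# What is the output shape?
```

Input: (4, 16, 45, 45) -> Output: (4, 144, 45, 45)

Answer: (4, 144, 45, 45)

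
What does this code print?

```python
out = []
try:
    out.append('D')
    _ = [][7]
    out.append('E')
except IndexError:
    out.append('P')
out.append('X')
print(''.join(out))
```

Execution trace: 'D' (try body) → 'P' (except IndexError) → 'X' (after the try/except). Output: DPX

Answer: DPX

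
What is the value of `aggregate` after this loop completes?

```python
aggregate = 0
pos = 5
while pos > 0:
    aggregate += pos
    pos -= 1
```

Sum 5 down to 1
`aggregate` takes the values: 0 → 5 → 9 → 12 → 14 → 15

Answer: 15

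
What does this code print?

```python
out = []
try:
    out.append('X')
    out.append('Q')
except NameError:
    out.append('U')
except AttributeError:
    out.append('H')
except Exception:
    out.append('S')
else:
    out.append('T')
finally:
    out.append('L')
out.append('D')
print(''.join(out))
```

Execution trace: 'X' (try body) → 'Q' (try body, no exception) → 'T' (else) → 'L' (finally) → 'D' (after the try/except). Output: XQTLD

Answer: XQTLD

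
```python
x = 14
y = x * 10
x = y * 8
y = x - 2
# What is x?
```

Trace:
`x = 14` → x = 14
`y = x * 10` → y = 140
`x = y * 8` → x = 1120
`y = x - 2` → y = 1118
So x = 1120

Answer: 1120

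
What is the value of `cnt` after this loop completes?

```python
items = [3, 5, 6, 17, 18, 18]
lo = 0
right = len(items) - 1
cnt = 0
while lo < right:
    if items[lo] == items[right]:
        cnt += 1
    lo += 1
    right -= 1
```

Count matching pairs from ends
`cnt` takes the values: 0

Answer: 0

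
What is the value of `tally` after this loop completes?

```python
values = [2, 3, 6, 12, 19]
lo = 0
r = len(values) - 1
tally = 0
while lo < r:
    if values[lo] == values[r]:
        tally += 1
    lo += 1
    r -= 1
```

Count matching pairs from ends
`tally` takes the values: 0

Answer: 0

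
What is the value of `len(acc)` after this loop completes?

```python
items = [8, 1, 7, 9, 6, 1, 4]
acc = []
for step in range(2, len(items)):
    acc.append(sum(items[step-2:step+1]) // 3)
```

Number of 3-element averages
`acc` takes the values: [] → [5] → [5, 5] → [5, 5, 7] → [5, 5, 7, 5] → [5, 5, 7, 5, 3]
So `len(acc)` = 5

Answer: 5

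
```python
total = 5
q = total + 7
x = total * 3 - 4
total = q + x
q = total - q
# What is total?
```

Trace:
`total = 5` → total = 5
`q = total + 7` → q = 12
`x = total * 3 - 4` → x = 11
`total = q + x` → total = 23
`q = total - q` → q = 11
So total = 23

Answer: 23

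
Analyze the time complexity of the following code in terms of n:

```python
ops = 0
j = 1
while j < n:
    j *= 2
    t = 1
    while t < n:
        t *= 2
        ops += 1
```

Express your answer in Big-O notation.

Each loop level contributes: log n × log n. Multiplying the contributions gives O(log² n).

Answer: O(log² n)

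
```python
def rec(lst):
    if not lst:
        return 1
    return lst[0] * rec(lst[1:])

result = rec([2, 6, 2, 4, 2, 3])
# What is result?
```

Product over [2, 6, 2, 4, 2, 3] = 2 * 6 * 2 * 4 * 2 * 3 = 576

Answer: 576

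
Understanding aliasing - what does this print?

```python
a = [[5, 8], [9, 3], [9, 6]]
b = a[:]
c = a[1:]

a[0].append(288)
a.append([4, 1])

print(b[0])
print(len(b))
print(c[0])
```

Key concept: slice with nested mutation.
Step by step:
`a = [[5, 8], [9, 3], [9, 6]]` → a = [[5, 8], [9, 3], [9, 6]]
`b = a[:]` → b = [[5, 8], [9, 3], [9, 6]]
`c = a[1:]` → c = [[9, 3], [9, 6]]
`a[0].append(288)` → a = [[5, 8, 288], [9, 3], [9, 6]]; b = [[5, 8, 288], [9, 3], [9, 6]]
`a.append([4, 1])` → a = [[5, 8, 288], [9, 3], [9, 6], [4, 1]]
`print(b[0])` → prints [5, 8, 288]
`print(len(b))` → prints 3
`print(c[0])` → prints [9, 3]

Answer:
[5, 8, 288]
3
[9, 3]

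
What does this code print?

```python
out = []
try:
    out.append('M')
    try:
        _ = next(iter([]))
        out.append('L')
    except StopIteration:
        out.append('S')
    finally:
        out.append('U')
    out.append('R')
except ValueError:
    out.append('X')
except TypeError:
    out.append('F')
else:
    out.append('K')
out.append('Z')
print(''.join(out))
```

Execution trace: 'M' (try body) → 'S' (inner except StopIteration) → 'U' (inner finally) → 'R' (try body, no exception) → 'K' (else) → 'Z' (after the try/except). Output: MSURKZ

Answer: MSURKZ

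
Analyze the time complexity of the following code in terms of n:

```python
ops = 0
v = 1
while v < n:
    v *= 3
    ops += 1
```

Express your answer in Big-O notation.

Each loop level contributes: log n. Multiplying the contributions gives O(log n).

Answer: O(log n)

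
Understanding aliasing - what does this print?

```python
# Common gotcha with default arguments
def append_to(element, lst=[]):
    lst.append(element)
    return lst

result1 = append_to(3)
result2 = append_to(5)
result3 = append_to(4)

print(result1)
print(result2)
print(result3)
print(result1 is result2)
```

Key concept: mutable default argument gotcha.
Step by step:
`result1 = append_to(3)` → result1 = [3]
`result2 = append_to(5)` → result1 = [3, 5] (same object as result2); result2 = [3, 5] (same object as result1)
`result3 = append_to(4)` → result1 = [3, 5, 4] (same object as result2, result3); result2 = [3, 5, 4] (same object as result1, result3); result3 = [3, 5, 4] (same object as result1, result2)
`print(result1)` → prints [3, 5, 4]
`print(result2)` → prints [3, 5, 4]
`print(result3)` → prints [3, 5, 4]
`print(result1 is result2)` → prints True

Answer:
[3, 5, 4]
[3, 5, 4]
[3, 5, 4]
True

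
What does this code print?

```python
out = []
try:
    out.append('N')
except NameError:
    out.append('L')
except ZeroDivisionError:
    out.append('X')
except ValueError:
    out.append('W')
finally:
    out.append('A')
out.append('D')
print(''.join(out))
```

Execution trace: 'N' (try body, no exception) → 'A' (finally) → 'D' (after the try/except). Output: NAD

Answer: NAD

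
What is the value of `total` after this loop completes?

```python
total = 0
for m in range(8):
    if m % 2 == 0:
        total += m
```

Sum of even numbers 0 to 7
`total` takes the values: 0 → 2 → 6 → 12

Answer: 12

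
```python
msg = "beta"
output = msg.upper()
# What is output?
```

Trace:
`msg = "beta"` → msg = 'beta'
`output = msg.upper()` → output = 'BETA'
So output = 'BETA'

Answer: 'BETA'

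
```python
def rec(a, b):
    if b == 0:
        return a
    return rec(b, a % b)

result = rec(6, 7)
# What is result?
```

rec(6, 7) -> rec(7, 6) -> rec(6, 1) -> rec(1, 0) -> 1

Answer: 1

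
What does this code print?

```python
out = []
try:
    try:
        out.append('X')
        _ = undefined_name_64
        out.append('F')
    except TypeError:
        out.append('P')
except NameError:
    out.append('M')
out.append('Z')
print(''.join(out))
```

Execution trace: 'X' (try body) → 'M' (outer except NameError) → 'Z' (after the try/except). Output: XMZ

Answer: XMZ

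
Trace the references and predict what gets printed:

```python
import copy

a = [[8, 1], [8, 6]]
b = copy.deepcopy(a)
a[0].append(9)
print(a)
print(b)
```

Key concept: deep copy is fully independent.
Step by step:
`a = [[8, 1], [8, 6]]` → a = [[8, 1], [8, 6]]
`b = copy.deepcopy(a)` → b = [[8, 1], [8, 6]]
`a[0].append(9)` → a = [[8, 1, 9], [8, 6]]
`print(a)` → prints [[8, 1, 9], [8, 6]]
`print(b)` → prints [[8, 1], [8, 6]]

Answer:
[[8, 1, 9], [8, 6]]
[[8, 1], [8, 6]]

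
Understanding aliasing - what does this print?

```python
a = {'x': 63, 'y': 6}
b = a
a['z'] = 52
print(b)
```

Key concept: dict aliasing.
Step by step:
`a = {'x': 63, 'y': 6}` → a = {'x': 63, 'y': 6}
`b = a` → b = {'x': 63, 'y': 6} (same object as a)
`a['z'] = 52` → a = {'x': 63, 'y': 6, 'z': 52} (same object as b); b = {'x': 63, 'y': 6, 'z': 52} (same object as a)
`print(b)` → prints {'x': 63, 'y': 6, 'z': 52}

Answer: {'x': 63, 'y': 6, 'z': 52}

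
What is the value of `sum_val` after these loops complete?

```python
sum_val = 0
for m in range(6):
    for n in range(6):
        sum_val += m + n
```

Sum of all m+n for m,n in 6x6
`sum_val` takes the values: 0 → 1 → 3 → 6 → 10 → 15 → 16 → 18 → 21 → 25 → 30 → 36 → 38 → 41 → 45 → 50 → 56 → 63 → 66 → 70 → 75 → 81 → 88 → 96 → 100 → 105 → 111 → 118 → 126 → 135 → 140 → 146 → 153 → 161 → 170 → 180

Answer: 180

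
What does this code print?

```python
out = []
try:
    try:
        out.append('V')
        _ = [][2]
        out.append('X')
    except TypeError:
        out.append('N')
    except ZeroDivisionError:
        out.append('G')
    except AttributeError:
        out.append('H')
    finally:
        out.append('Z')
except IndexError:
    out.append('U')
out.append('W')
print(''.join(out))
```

Execution trace: 'V' (try body) → 'Z' (finally) → 'U' (outer except IndexError) → 'W' (after the try/except). Output: VZUW

Answer: VZUW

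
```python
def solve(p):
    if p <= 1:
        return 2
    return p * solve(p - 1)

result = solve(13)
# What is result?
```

solve(13) = 13 * 12 * 11 * 10 * 9 * 8 * 7 * 6 * 5 * 4 * 3 * 2 * 2 = 12454041600

Answer: 12454041600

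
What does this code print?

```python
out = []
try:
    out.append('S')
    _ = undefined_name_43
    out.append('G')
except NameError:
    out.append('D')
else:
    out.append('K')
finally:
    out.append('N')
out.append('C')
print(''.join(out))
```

Execution trace: 'S' (try body) → 'D' (except NameError) → 'N' (finally) → 'C' (after the try/except). Output: SDNC

Answer: SDNC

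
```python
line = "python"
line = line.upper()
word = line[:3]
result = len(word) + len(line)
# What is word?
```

Trace:
`line = "python"` → line = 'python'
`line = line.upper()` → line = 'PYTHON'
`word = line[:3]` → word = 'PYT'
`result = len(word) + len(line)` → result = 9
So word = 'PYT'

Answer: 'PYT'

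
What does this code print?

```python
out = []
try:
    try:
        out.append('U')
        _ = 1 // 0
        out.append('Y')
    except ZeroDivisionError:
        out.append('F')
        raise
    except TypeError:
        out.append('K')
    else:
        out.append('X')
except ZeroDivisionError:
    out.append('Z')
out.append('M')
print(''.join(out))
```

Execution trace: 'U' (inner try body) → 'F' (inner except ZeroDivisionError) → 'Z' (outer except ZeroDivisionError) → 'M' (after the try/except). Output: UFZM

Answer: UFZM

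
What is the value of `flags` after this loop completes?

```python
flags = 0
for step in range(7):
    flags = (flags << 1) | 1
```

Build 7 consecutive 1-bits: 0b1111111
`flags` takes the values: 0 → 1 → 3 → 7 → 15 → 31 → 63 → 127

Answer: 127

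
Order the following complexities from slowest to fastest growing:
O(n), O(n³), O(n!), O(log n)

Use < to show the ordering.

Ordered by growth rate: O(log n) < O(n) < O(n³) < O(n!)

Answer: O(log n) < O(n) < O(n³) < O(n!)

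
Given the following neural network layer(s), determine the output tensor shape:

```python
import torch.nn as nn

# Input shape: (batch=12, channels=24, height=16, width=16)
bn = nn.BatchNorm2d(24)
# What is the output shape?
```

Input: (12, 24, 16, 16) -> Output: (12, 24, 16, 16)

Answer: (12, 24, 16, 16)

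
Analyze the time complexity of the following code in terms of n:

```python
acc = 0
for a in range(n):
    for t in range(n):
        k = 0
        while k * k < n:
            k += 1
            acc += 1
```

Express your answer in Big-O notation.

Each loop level contributes: n × n × √n. Multiplying the contributions gives O(n^2√n).

Answer: O(n^2√n)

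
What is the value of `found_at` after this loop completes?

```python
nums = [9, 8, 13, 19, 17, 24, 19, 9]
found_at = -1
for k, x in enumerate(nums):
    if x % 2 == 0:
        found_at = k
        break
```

First even number index in [9, 8, 13, 19, 17, 24, 19, 9]
`found_at` takes the values: -1 → 1

Answer: 1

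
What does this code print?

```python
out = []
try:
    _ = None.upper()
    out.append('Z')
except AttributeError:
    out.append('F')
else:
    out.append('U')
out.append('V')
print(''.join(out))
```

Execution trace: 'F' (except AttributeError) → 'V' (after the try/except). Output: FV

Answer: FV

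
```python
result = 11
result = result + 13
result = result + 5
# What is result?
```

Trace:
`result = 11` → result = 11
`result = result + 13` → result = 24
`result = result + 5` → result = 29
So result = 29

Answer: 29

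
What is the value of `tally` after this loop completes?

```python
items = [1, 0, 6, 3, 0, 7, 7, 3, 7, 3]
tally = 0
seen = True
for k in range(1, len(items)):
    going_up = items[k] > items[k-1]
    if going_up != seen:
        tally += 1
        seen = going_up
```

Count direction changes in [1, 0, 6, 3, 0, 7, 7, 3, 7, 3]
`tally` takes the values: 0 → 1 → 2 → 3 → 4 → 5 → 6 → 7

Answer: 7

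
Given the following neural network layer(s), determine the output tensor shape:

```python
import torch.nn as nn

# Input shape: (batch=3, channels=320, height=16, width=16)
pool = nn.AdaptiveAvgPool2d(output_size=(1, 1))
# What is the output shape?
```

Input: (3, 320, 16, 16) -> Output: (3, 320, 1, 1)

Answer: (3, 320, 1, 1)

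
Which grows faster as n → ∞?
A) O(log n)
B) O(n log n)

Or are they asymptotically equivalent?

O(log n) vs O(n log n): Higher order terms dominate.

Answer: B) O(n log n) grows faster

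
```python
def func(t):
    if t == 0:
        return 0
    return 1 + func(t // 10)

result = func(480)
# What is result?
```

Count of digits of 480: 3

Answer: 3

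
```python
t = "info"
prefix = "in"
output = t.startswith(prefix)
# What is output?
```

Trace:
`t = "info"` → t = 'info'
`prefix = "in"` → prefix = 'in'
`output = t.startswith(prefix)` → output = True
So output = True

Answer: True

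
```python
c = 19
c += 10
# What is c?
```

Trace:
`c = 19` → c = 19
`c += 10` → c = 29
So c = 29

Answer: 29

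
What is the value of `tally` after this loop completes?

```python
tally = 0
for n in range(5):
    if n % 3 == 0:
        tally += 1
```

Count numbers divisible by 3 in range(5)
`tally` takes the values: 0 → 1 → 2

Answer: 2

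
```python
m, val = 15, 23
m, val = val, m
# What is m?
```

Trace:
`m, val = 15, 23` → m = 15; val = 23
`m, val = val, m` → m = 23; val = 15
So m = 23

Answer: 23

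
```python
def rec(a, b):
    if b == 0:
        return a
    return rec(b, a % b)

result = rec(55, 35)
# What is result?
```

rec(55, 35) -> rec(35, 20) -> rec(20, 15) -> rec(15, 5) -> rec(5, 0) -> 5

Answer: 5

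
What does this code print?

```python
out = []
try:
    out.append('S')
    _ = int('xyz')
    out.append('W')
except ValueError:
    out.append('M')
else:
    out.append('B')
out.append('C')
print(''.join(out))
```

Execution trace: 'S' (try body) → 'M' (except ValueError) → 'C' (after the try/except). Output: SMC

Answer: SMC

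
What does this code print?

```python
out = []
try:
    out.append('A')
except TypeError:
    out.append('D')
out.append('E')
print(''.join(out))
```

Execution trace: 'A' (try body, no exception) → 'E' (after the try/except). Output: AE

Answer: AE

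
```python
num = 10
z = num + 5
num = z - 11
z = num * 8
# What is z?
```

Trace:
`num = 10` → num = 10
`z = num + 5` → z = 15
`num = z - 11` → num = 4
`z = num * 8` → z = 32
So z = 32

Answer: 32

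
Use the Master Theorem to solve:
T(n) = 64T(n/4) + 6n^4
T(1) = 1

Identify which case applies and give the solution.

a=64, b=4, f(n)=6n^4. log_4(64) = 3. Since c=4 > 3 and the regularity condition holds (64(n/4)^4 = (64/4^4)n^4 with 64/4^4 < 1), Case 3 applies: T(n) = Θ(f(n)) = O(n^4).

Answer: O(n^4) - Case 3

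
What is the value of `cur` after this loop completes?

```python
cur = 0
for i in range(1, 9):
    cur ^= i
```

XOR of 1 to 8
`cur` takes the values: 0 → 1 → 3 → 0 → 4 → 1 → 7 → 0 → 8

Answer: 8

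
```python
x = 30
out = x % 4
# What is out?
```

Trace:
`x = 30` → x = 30
`out = x % 4` → out = 2
So out = 2

Answer: 2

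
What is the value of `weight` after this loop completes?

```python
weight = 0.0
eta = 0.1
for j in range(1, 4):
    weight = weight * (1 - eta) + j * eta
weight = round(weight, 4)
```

Moving average with lr=0.1
`weight` takes the values: 0.0 → 0.1 → 0.29 → 0.561

Answer: 0.561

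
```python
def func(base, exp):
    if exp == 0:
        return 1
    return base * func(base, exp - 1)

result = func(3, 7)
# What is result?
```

func(3, 7) = 3 * 3 * 3 * 3 * 3 * 3 * 3 = 2187

Answer: 2187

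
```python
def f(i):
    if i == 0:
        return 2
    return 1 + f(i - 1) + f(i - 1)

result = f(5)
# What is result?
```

f(i) = 1 + 2·f(i-1), f(0)=2. Closed form: (2+1)·2^5 - 1 = 95.

Answer: 95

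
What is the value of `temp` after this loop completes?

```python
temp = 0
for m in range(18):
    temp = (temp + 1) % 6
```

Increment mod 6, 18 times = 0
`temp` takes the values: 0 → 1 → 2 → 3 → 4 → 5 → 0 → 1 → 2 → 3 → 4 → 5 → 0 → 1 → 2 → 3 → 4 → 5 → 0

Answer: 0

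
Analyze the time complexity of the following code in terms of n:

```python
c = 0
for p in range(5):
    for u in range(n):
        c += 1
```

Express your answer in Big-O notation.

Each loop level contributes: 1 × n. Multiplying the contributions gives O(n).

Answer: O(n)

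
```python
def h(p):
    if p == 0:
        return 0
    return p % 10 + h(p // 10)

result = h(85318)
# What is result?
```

Sum of digits of 85318: 8 + 1 + 3 + 5 + 8 = 25

Answer: 25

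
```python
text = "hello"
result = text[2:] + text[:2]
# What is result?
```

Trace:
`text = "hello"` → text = 'hello'
`result = text[2:] + text[:2]` → result = 'llohe'
So result = 'llohe'

Answer: 'llohe'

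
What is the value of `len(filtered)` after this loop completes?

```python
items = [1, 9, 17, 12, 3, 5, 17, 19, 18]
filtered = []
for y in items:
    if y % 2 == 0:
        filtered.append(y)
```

Count even numbers in [1, 9, 17, 12, 3, 5, 17, 19, 18]
`filtered` takes the values: [] → [12] → [12, 18]
So `len(filtered)` = 2

Answer: 2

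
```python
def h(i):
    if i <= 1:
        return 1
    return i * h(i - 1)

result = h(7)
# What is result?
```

h(7) = 7 * 6 * 5 * 4 * 3 * 2 * 1 = 5040

Answer: 5040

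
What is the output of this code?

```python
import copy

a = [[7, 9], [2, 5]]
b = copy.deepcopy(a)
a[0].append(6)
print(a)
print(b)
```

Key concept: deep copy is fully independent.
Step by step:
`a = [[7, 9], [2, 5]]` → a = [[7, 9], [2, 5]]
`b = copy.deepcopy(a)` → b = [[7, 9], [2, 5]]
`a[0].append(6)` → a = [[7, 9, 6], [2, 5]]
`print(a)` → prints [[7, 9, 6], [2, 5]]
`print(b)` → prints [[7, 9], [2, 5]]

Answer:
[[7, 9, 6], [2, 5]]
[[7, 9], [2, 5]]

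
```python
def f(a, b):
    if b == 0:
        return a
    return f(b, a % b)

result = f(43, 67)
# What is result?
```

f(43, 67) -> f(67, 43) -> f(43, 24) -> f(24, 19) -> f(19, 5) -> f(5, 4) -> f(4, 1) -> f(1, 0) -> 1

Answer: 1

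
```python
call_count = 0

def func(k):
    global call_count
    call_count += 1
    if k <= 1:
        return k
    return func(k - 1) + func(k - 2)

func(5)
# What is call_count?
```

Calls(k) = 1 + Calls(k-1) + Calls(k-2); Calls(0)=Calls(1)=1. For k=5 this gives 15.

Answer: 15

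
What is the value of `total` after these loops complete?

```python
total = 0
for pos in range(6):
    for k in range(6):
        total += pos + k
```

Sum of all pos+k for pos,k in 6x6
`total` takes the values: 0 → 1 → 3 → 6 → 10 → 15 → 16 → 18 → 21 → 25 → 30 → 36 → 38 → 41 → 45 → 50 → 56 → 63 → 66 → 70 → 75 → 81 → 88 → 96 → 100 → 105 → 111 → 118 → 126 → 135 → 140 → 146 → 153 → 161 → 170 → 180

Answer: 180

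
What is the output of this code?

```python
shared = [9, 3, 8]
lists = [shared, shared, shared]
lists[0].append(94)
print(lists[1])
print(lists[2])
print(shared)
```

Key concept: list of same reference.
Step by step:
`shared = [9, 3, 8]` → shared = [9, 3, 8]
`lists = [shared, shared, shared]` → lists = [[9, 3, 8], [9, 3, 8], [9, 3, 8]]
`lists[0].append(94)` → shared = [9, 3, 8, 94]; lists = [[9, 3, 8, 94], [9, 3, 8, 94], [9, 3, 8, 94]]
`print(lists[1])` → prints [9, 3, 8, 94]
`print(lists[2])` → prints [9, 3, 8, 94]
`print(shared)` → prints [9, 3, 8, 94]

Answer:
[9, 3, 8, 94]
[9, 3, 8, 94]
[9, 3, 8, 94]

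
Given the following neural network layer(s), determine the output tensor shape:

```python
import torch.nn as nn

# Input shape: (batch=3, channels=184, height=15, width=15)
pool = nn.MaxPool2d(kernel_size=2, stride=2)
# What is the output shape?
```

Input: (3, 184, 15, 15) -> Output: (3, 184, 7, 7)

Answer: (3, 184, 7, 7)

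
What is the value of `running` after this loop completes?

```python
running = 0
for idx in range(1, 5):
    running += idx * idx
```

Sum of squares 1² to 4² = 30
`running` takes the values: 0 → 1 → 5 → 14 → 30

Answer: 30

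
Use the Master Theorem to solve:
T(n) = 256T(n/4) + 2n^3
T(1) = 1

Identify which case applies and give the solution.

a=256, b=4, f(n)=2n^3. log_4(256) = 4. Since c=3 < 4, Case 1 applies: T(n) = Θ(n^log_b(a)) = O(n^4).

Answer: O(n^4) - Case 1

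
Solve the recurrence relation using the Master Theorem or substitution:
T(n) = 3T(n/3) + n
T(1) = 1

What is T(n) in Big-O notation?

By Master Theorem: a=3, b=3, f(n)=n. Since log_3(3) = 1 and f(n) = Θ(n^1), Case 2 applies. T(n) = O(n log n).

Answer: O(n log n)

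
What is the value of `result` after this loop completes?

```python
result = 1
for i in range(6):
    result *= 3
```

3^6 = 729
`result` takes the values: 1 → 3 → 9 → 27 → 81 → 243 → 729

Answer: 729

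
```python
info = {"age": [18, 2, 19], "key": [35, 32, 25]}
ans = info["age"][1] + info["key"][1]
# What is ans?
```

Trace:
`info = {"age": [18, 2, 19], "key": [35, 32, 25]}` → info = {'age': [18, 2, 19], 'key': [35, 32, 25]}
`ans = info["age"][1] + info["key"][1]` → ans = 34
So ans = 34

Answer: 34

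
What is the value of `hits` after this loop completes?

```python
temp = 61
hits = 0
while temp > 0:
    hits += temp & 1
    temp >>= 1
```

Count set bits in 61 (binary: 0b111101)
`hits` takes the values: 0 → 1 → 2 → 3 → 4 → 5

Answer: 5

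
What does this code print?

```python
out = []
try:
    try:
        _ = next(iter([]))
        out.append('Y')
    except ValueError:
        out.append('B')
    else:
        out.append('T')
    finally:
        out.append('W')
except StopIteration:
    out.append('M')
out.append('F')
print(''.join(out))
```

Execution trace: 'W' (finally) → 'M' (outer except StopIteration) → 'F' (after the try/except). Output: WMF

Answer: WMF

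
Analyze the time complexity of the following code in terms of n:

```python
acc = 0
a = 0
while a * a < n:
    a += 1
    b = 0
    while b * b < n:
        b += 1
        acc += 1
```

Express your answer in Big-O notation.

Each loop level contributes: √n × √n. Multiplying the contributions gives O(n).

Answer: O(n)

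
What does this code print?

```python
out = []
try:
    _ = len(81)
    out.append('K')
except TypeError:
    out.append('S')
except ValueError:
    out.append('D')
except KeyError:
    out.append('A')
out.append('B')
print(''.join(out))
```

Execution trace: 'S' (except TypeError) → 'B' (after the try/except). Output: SB

Answer: SB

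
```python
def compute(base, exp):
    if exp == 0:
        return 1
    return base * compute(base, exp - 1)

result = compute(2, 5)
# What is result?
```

compute(2, 5) = 2 * 2 * 2 * 2 * 2 = 32

Answer: 32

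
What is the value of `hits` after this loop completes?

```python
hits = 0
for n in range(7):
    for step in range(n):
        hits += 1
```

Triangle number: 0+1+2+...+6
`hits` takes the values: 0 → 1 → 2 → 3 → 4 → 5 → 6 → 7 → 8 → 9 → 10 → 11 → 12 → 13 → 14 → 15 → 16 → 17 → 18 → 19 → 20 → 21

Answer: 21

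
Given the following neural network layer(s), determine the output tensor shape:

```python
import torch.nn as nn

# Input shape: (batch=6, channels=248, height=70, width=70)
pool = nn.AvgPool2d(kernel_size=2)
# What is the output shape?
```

Input: (6, 248, 70, 70) -> Output: (6, 248, 35, 35)

Answer: (6, 248, 35, 35)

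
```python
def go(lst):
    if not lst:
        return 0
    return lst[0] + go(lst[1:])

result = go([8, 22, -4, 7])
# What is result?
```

8 + 22 + (-4) + 7 + 0 = 33

Answer: 33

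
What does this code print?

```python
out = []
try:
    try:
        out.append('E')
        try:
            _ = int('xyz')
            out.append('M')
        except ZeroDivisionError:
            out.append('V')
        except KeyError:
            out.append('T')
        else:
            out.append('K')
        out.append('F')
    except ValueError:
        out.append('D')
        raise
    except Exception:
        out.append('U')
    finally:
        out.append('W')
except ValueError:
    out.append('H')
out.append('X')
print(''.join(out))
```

Execution trace: 'E' (try body) → 'D' (except ValueError) → 'W' (finally) → 'H' (outer except ValueError) → 'X' (after the try/except). Output: EDWHX

Answer: EDWHX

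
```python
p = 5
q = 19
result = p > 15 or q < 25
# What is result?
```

Trace:
`p = 5` → p = 5
`q = 19` → q = 19
`result = p > 15 or q < 25` → result = True
So result = True

Answer: True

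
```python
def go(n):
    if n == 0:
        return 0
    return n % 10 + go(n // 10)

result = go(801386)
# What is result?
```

Sum of digits of 801386: 6 + 8 + 3 + 1 + 0 + 8 = 26

Answer: 26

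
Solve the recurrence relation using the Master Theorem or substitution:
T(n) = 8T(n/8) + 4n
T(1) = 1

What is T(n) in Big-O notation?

By Master Theorem: a=8, b=8, f(n)=4n. Since log_8(8) = 1 and f(n) = Θ(n^1), Case 2 applies. T(n) = O(n log n).

Answer: O(n log n)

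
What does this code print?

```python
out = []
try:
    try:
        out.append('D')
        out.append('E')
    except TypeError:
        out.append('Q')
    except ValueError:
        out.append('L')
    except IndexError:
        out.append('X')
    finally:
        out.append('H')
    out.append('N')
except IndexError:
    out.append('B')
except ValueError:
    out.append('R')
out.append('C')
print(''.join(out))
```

Execution trace: 'D' (inner try body) → 'E' (inner try body, no exception) → 'H' (inner finally) → 'N' (try body, no exception) → 'C' (after the try/except). Output: DEHNC

Answer: DEHNC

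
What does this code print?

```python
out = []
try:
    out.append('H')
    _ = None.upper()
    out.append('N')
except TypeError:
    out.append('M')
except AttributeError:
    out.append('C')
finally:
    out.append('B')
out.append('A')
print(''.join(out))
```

Execution trace: 'H' (try body) → 'C' (except AttributeError) → 'B' (finally) → 'A' (after the try/except). Output: HCBA

Answer: HCBA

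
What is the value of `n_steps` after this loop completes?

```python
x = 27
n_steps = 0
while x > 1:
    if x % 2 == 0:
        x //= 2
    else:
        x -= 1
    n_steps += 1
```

Steps to reduce 27 to 1
`n_steps` takes the values: 0 → 1 → 2 → 3 → 4 → 5 → 6 → 7

Answer: 7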